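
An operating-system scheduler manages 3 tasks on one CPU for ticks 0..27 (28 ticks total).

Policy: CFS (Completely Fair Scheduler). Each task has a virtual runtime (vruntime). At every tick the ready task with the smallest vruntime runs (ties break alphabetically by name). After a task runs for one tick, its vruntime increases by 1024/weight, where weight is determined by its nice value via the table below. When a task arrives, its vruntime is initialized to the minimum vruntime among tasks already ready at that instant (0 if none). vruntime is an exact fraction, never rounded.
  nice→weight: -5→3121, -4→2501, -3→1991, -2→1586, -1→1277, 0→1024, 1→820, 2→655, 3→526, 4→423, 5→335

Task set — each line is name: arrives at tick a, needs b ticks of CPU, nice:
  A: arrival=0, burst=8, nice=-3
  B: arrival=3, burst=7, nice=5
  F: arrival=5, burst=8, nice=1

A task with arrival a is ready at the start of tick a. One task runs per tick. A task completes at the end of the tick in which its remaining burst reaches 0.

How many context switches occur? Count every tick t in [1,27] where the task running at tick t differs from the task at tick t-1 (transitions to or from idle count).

context switches = 15

t=0: vr[A=0] → run A
t=1: vr[A=1024/1991] → run A
t=2: vr[A=2048/1991] → run A
t=3: vr[A=3072/1991 B=3072/1991] → run A
t=4: vr[A=4096/1991 B=3072/1991] → run B
t=5: vr[A=4096/1991 B=3067904/666985 F=4096/1991] → run A
t=6: vr[A=5120/1991 B=3067904/666985 F=4096/1991] → run F
t=7: vr[A=5120/1991 B=3067904/666985 F=1349376/408155] → run A
t=8: vr[A=6144/1991 B=3067904/666985 F=1349376/408155] → run A
t=9: vr[A=7168/1991 B=3067904/666985 F=1349376/408155] → run F
t=10: vr[A=7168/1991 B=3067904/666985 F=1859072/408155] → run A
t=11: vr[B=3067904/666985 F=1859072/408155] → run F
t=12: vr[B=3067904/666985 F=2368768/408155] → run B
t=13: vr[B=5106688/666985 F=2368768/408155] → run F
t=14: vr[B=5106688/666985 F=2878464/408155] → run F
t=15: vr[B=5106688/666985 F=677632/81631] → run B
t=16: vr[B=7145472/666985 F=677632/81631] → run F
t=17: vr[B=7145472/666985 F=3897856/408155] → run F
t=18: vr[B=7145472/666985 F=4407552/408155] → run B
t=19: vr[B=9184256/666985 F=4407552/408155] → run F
t=20: vr[B=9184256/666985] → run B
t=21: vr[B=2244608/133397] → run B
t=22: vr[B=13261824/666985] → run B
t=23: (idle)
t=24: (idle)
t=25: (idle)
t=26: (idle)
t=27: (idle)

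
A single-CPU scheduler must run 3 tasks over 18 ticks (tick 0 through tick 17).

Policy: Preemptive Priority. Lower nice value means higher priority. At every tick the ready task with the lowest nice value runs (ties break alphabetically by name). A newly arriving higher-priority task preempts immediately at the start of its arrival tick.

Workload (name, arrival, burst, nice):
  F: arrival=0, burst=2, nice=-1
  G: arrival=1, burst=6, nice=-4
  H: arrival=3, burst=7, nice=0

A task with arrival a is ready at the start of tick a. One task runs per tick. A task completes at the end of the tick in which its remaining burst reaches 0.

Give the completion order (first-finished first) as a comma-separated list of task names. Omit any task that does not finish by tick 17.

completion order = G, F, H

t=0: ready={F} → run F
t=1: ready={F,G} → run G
t=2: ready={F,G} → run G
t=3: ready={F,G,H} → run G
t=4: ready={F,G,H} → run G
t=5: ready={F,G,H} → run G
t=6: ready={F,G,H} → run G
t=7: ready={F,H} → run F
t=8: ready={H} → run H
t=9: ready={H} → run H
t=10: ready={H} → run H
t=11: ready={H} → run H
t=12: ready={H} → run H
t=13: ready={H} → run H
t=14: ready={H} → run H
t=15: (idle)
t=16: (idle)
t=17: (idle)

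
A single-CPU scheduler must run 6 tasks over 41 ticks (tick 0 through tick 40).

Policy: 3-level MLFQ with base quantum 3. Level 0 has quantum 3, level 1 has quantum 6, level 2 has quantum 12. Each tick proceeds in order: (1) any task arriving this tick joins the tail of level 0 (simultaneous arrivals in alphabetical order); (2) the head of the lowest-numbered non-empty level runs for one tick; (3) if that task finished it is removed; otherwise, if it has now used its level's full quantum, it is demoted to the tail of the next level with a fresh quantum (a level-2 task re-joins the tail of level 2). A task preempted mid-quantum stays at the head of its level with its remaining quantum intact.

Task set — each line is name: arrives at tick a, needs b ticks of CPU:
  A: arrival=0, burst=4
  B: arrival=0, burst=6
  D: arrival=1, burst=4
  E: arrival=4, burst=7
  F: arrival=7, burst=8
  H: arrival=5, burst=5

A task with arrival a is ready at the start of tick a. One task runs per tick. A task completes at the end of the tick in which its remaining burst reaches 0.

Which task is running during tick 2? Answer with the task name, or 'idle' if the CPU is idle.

t=0: L0/L1/L2 = AB/-/- → run A
t=1: L0/L1/L2 = ABD/-/- → run A
t=2: L0/L1/L2 = ABD/-/- → run A
t=3: L0/L1/L2 = BD/A/- → run B
t=4: L0/L1/L2 = BDE/A/- → run B
t=5: L0/L1/L2 = BDEH/A/- → run B
t=6: L0/L1/L2 = DEH/AB/- → run D
t=7: L0/L1/L2 = DEHF/AB/- → run D
t=8: L0/L1/L2 = DEHF/AB/- → run D
t=9: L0/L1/L2 = EHF/ABD/- → run E
t=10: L0/L1/L2 = EHF/ABD/- → run E
t=11: L0/L1/L2 = EHF/ABD/- → run E
t=12: L0/L1/L2 = HF/ABDE/- → run H
t=13: L0/L1/L2 = HF/ABDE/- → run H
t=14: L0/L1/L2 = HF/ABDE/- → run H
t=15: L0/L1/L2 = F/ABDEH/- → run F
t=16: L0/L1/L2 = F/ABDEH/- → run F
t=17: L0/L1/L2 = F/ABDEH/- → run F
t=18: L0/L1/L2 = -/ABDEHF/- → run A
t=19: L0/L1/L2 = -/BDEHF/- → run B
t=20: L0/L1/L2 = -/BDEHF/- → run B
t=21: L0/L1/L2 = -/BDEHF/- → run B
t=22: L0/L1/L2 = -/DEHF/- → run D
t=23: L0/L1/L2 = -/EHF/- → run E
t=24: L0/L1/L2 = -/EHF/- → run E
t=25: L0/L1/L2 = -/EHF/- → run E
t=26: L0/L1/L2 = -/EHF/- → run E
t=27: L0/L1/L2 = -/HF/- → run H
t=28: L0/L1/L2 = -/HF/- → run H
t=29: L0/L1/L2 = -/F/- → run F
t=30: L0/L1/L2 = -/F/- → run F
t=31: L0/L1/L2 = -/F/- → run F
t=32: L0/L1/L2 = -/F/- → run F
t=33: L0/L1/L2 = -/F/- → run F
t=34: (idle)
t=35: (idle)
t=36: (idle)
t=37: (idle)
t=38: (idle)
t=39: (idle)
t=40: (idle)

running at tick 2 = A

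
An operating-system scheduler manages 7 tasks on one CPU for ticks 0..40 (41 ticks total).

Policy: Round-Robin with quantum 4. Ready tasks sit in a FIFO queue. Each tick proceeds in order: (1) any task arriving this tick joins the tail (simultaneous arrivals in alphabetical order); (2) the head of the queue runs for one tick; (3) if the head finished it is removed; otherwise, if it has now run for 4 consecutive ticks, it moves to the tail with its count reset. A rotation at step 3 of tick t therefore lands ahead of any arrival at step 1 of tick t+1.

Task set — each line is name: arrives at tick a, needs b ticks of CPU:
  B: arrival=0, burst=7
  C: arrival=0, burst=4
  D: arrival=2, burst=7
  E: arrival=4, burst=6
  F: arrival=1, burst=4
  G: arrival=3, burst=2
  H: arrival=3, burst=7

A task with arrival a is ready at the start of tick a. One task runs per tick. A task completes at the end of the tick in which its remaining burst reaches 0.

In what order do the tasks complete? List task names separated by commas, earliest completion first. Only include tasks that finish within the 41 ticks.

completion order = C, F, G, B, D, H, E

t=0: queue=[B,C] q_used=0 → run B
t=1: queue=[B,C,F] q_used=1 → run B
t=2: queue=[B,C,F,D] q_used=2 → run B
t=3: queue=[B,C,F,D,G,H] q_used=3 → run B
t=4: queue=[C,F,D,G,H,B,E] q_used=0 → run C
t=5: queue=[C,F,D,G,H,B,E] q_used=1 → run C
t=6: queue=[C,F,D,G,H,B,E] q_used=2 → run C
t=7: queue=[C,F,D,G,H,B,E] q_used=3 → run C
t=8: queue=[F,D,G,H,B,E] q_used=0 → run F
t=9: queue=[F,D,G,H,B,E] q_used=1 → run F
t=10: queue=[F,D,G,H,B,E] q_used=2 → run F
t=11: queue=[F,D,G,H,B,E] q_used=3 → run F
t=12: queue=[D,G,H,B,E] q_used=0 → run D
t=13: queue=[D,G,H,B,E] q_used=1 → run D
t=14: queue=[D,G,H,B,E] q_used=2 → run D
t=15: queue=[D,G,H,B,E] q_used=3 → run D
t=16: queue=[G,H,B,E,D] q_used=0 → run G
t=17: queue=[G,H,B,E,D] q_used=1 → run G
t=18: queue=[H,B,E,D] q_used=0 → run H
t=19: queue=[H,B,E,D] q_used=1 → run H
t=20: queue=[H,B,E,D] q_used=2 → run H
t=21: queue=[H,B,E,D] q_used=3 → run H
t=22: queue=[B,E,D,H] q_used=0 → run B
t=23: queue=[B,E,D,H] q_used=1 → run B
t=24: queue=[B,E,D,H] q_used=2 → run B
t=25: queue=[E,D,H] q_used=0 → run E
t=26: queue=[E,D,H] q_used=1 → run E
t=27: queue=[E,D,H] q_used=2 → run E
t=28: queue=[E,D,H] q_used=3 → run E
t=29: queue=[D,H,E] q_used=0 → run D
t=30: queue=[D,H,E] q_used=1 → run D
t=31: queue=[D,H,E] q_used=2 → run D
t=32: queue=[H,E] q_used=0 → run H
t=33: queue=[H,E] q_used=1 → run H
t=34: queue=[H,E] q_used=2 → run H
t=35: queue=[E] q_used=0 → run E
t=36: queue=[E] q_used=1 → run E
t=37: (idle)
t=38: (idle)
t=39: (idle)
t=40: (idle)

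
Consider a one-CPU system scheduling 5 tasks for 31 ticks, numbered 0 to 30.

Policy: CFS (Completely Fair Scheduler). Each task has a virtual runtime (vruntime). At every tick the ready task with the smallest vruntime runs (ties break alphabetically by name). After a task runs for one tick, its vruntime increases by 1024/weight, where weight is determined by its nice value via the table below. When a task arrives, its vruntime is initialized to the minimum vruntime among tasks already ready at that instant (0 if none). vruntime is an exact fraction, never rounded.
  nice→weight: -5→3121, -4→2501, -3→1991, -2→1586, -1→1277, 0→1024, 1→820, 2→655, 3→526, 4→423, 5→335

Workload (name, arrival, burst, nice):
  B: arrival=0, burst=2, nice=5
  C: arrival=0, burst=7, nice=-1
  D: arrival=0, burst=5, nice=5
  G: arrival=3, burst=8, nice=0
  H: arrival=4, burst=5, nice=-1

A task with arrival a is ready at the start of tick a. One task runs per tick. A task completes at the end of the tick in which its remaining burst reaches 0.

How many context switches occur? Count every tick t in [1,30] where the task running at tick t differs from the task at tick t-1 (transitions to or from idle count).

context switches = 25

t=0: vr[B=0 C=0 D=0] → run B
t=1: vr[B=1024/335 C=0 D=0] → run C
t=2: vr[B=1024/335 C=1024/1277 D=0] → run D
t=3: vr[B=1024/335 C=1024/1277 D=1024/335 G=1024/1277] → run C
t=4: vr[B=1024/335 C=2048/1277 D=1024/335 G=1024/1277 H=1024/1277] → run G
t=5: vr[B=1024/335 C=2048/1277 D=1024/335 G=2301/1277 H=1024/1277] → run H
t=6: vr[B=1024/335 C=2048/1277 D=1024/335 G=2301/1277 H=2048/1277] → run C
t=7: vr[B=1024/335 C=3072/1277 D=1024/335 G=2301/1277 H=2048/1277] → run H
t=8: vr[B=1024/335 C=3072/1277 D=1024/335 G=2301/1277 H=3072/1277] → run G
t=9: vr[B=1024/335 C=3072/1277 D=1024/335 G=3578/1277 H=3072/1277] → run C
t=10: vr[B=1024/335 C=4096/1277 D=1024/335 G=3578/1277 H=3072/1277] → run H
t=11: vr[B=1024/335 C=4096/1277 D=1024/335 G=3578/1277 H=4096/1277] → run G
t=12: vr[B=1024/335 C=4096/1277 D=1024/335 G=4855/1277 H=4096/1277] → run B
t=13: vr[C=4096/1277 D=1024/335 G=4855/1277 H=4096/1277] → run D
t=14: vr[C=4096/1277 D=2048/335 G=4855/1277 H=4096/1277] → run C
t=15: vr[C=5120/1277 D=2048/335 G=4855/1277 H=4096/1277] → run H
t=16: vr[C=5120/1277 D=2048/335 G=4855/1277 H=5120/1277] → run G
t=17: vr[C=5120/1277 D=2048/335 G=6132/1277 H=5120/1277] → run C
t=18: vr[C=6144/1277 D=2048/335 G=6132/1277 H=5120/1277] → run H
t=19: vr[C=6144/1277 D=2048/335 G=6132/1277] → run G
t=20: vr[C=6144/1277 D=2048/335 G=7409/1277] → run C
t=21: vr[D=2048/335 G=7409/1277] → run G
t=22: vr[D=2048/335 G=8686/1277] → run D
t=23: vr[D=3072/335 G=8686/1277] → run G
t=24: vr[D=3072/335 G=9963/1277] → run G
t=25: vr[D=3072/335] → run D
t=26: vr[D=4096/335] → run D
t=27: (idle)
t=28: (idle)
t=29: (idle)
t=30: (idle)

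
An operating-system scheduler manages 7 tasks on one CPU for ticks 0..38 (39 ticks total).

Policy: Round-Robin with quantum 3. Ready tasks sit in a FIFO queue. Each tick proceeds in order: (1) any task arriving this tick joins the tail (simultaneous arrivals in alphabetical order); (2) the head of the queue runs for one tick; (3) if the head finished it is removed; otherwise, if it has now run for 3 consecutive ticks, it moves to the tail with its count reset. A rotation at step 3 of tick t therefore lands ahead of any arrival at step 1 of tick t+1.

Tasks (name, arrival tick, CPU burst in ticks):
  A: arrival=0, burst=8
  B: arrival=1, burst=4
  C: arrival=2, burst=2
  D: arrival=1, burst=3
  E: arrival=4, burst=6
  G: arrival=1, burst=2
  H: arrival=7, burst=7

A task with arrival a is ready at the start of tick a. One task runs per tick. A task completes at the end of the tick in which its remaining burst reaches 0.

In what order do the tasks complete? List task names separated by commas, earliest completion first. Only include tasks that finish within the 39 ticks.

completion order = D, G, C, B, A, E, H

t=0: queue=[A] q_used=0 → run A
t=1: queue=[A,B,D,G] q_used=1 → run A
t=2: queue=[A,B,D,G,C] q_used=2 → run A
t=3: queue=[B,D,G,C,A] q_used=0 → run B
t=4: queue=[B,D,G,C,A,E] q_used=1 → run B
t=5: queue=[B,D,G,C,A,E] q_used=2 → run B
t=6: queue=[D,G,C,A,E,B] q_used=0 → run D
t=7: queue=[D,G,C,A,E,B,H] q_used=1 → run D
t=8: queue=[D,G,C,A,E,B,H] q_used=2 → run D
t=9: queue=[G,C,A,E,B,H] q_used=0 → run G
t=10: queue=[G,C,A,E,B,H] q_used=1 → run G
t=11: queue=[C,A,E,B,H] q_used=0 → run C
t=12: queue=[C,A,E,B,H] q_used=1 → run C
t=13: queue=[A,E,B,H] q_used=0 → run A
t=14: queue=[A,E,B,H] q_used=1 → run A
t=15: queue=[A,E,B,H] q_used=2 → run A
t=16: queue=[E,B,H,A] q_used=0 → run E
t=17: queue=[E,B,H,A] q_used=1 → run E
t=18: queue=[E,B,H,A] q_used=2 → run E
t=19: queue=[B,H,A,E] q_used=0 → run B
t=20: queue=[H,A,E] q_used=0 → run H
t=21: queue=[H,A,E] q_used=1 → run H
t=22: queue=[H,A,E] q_used=2 → run H
t=23: queue=[A,E,H] q_used=0 → run A
t=24: queue=[A,E,H] q_used=1 → run A
t=25: queue=[E,H] q_used=0 → run E
t=26: queue=[E,H] q_used=1 → run E
t=27: queue=[E,H] q_used=2 → run E
t=28: queue=[H] q_used=0 → run H
t=29: queue=[H] q_used=1 → run H
t=30: queue=[H] q_used=2 → run H
t=31: queue=[H] q_used=0 → run H
t=32: (idle)
t=33: (idle)
t=34: (idle)
t=35: (idle)
t=36: (idle)
t=37: (idle)
t=38: (idle)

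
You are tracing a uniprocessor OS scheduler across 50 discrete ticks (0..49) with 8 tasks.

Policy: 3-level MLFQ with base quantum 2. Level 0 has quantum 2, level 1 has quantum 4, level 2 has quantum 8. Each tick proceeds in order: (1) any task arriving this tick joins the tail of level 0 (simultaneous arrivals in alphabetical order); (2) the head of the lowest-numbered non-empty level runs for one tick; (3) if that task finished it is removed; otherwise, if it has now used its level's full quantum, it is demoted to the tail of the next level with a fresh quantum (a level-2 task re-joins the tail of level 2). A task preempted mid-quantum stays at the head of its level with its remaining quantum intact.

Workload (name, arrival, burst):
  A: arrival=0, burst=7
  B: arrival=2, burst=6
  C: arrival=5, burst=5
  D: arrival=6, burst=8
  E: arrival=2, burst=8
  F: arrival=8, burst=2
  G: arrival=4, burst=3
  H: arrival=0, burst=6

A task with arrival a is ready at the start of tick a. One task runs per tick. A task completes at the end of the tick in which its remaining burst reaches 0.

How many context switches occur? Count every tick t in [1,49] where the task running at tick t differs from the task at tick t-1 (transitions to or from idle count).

context switches = 18

t=0: L0/L1/L2 = AH/-/- → run A
t=1: L0/L1/L2 = AH/-/- → run A
t=2: L0/L1/L2 = HBE/A/- → run H
t=3: L0/L1/L2 = HBE/A/- → run H
t=4: L0/L1/L2 = BEG/AH/- → run B
t=5: L0/L1/L2 = BEGC/AH/- → run B
t=6: L0/L1/L2 = EGCD/AHB/- → run E
t=7: L0/L1/L2 = EGCD/AHB/- → run E
t=8: L0/L1/L2 = GCDF/AHBE/- → run G
t=9: L0/L1/L2 = GCDF/AHBE/- → run G
t=10: L0/L1/L2 = CDF/AHBEG/- → run C
t=11: L0/L1/L2 = CDF/AHBEG/- → run C
t=12: L0/L1/L2 = DF/AHBEGC/- → run D
t=13: L0/L1/L2 = DF/AHBEGC/- → run D
t=14: L0/L1/L2 = F/AHBEGCD/- → run F
t=15: L0/L1/L2 = F/AHBEGCD/- → run F
t=16: L0/L1/L2 = -/AHBEGCD/- → run A
t=17: L0/L1/L2 = -/AHBEGCD/- → run A
t=18: L0/L1/L2 = -/AHBEGCD/- → run A
t=19: L0/L1/L2 = -/AHBEGCD/- → run A
t=20: L0/L1/L2 = -/HBEGCD/A → run H
t=21: L0/L1/L2 = -/HBEGCD/A → run H
t=22: L0/L1/L2 = -/HBEGCD/A → run H
t=23: L0/L1/L2 = -/HBEGCD/A → run H
t=24: L0/L1/L2 = -/BEGCD/A → run B
t=25: L0/L1/L2 = -/BEGCD/A → run B
t=26: L0/L1/L2 = -/BEGCD/A → run B
t=27: L0/L1/L2 = -/BEGCD/A → run B
t=28: L0/L1/L2 = -/EGCD/A → run E
t=29: L0/L1/L2 = -/EGCD/A → run E
t=30: L0/L1/L2 = -/EGCD/A → run E
t=31: L0/L1/L2 = -/EGCD/A → run E
t=32: L0/L1/L2 = -/GCD/AE → run G
t=33: L0/L1/L2 = -/CD/AE → run C
t=34: L0/L1/L2 = -/CD/AE → run C
t=35: L0/L1/L2 = -/CD/AE → run C
t=36: L0/L1/L2 = -/D/AE → run D
t=37: L0/L1/L2 = -/D/AE → run D
t=38: L0/L1/L2 = -/D/AE → run D
t=39: L0/L1/L2 = -/D/AE → run D
t=40: L0/L1/L2 = -/-/AED → run A
t=41: L0/L1/L2 = -/-/ED → run E
t=42: L0/L1/L2 = -/-/ED → run E
t=43: L0/L1/L2 = -/-/D → run D
t=44: L0/L1/L2 = -/-/D → run D
t=45: (idle)
t=46: (idle)
t=47: (idle)
t=48: (idle)
t=49: (idle)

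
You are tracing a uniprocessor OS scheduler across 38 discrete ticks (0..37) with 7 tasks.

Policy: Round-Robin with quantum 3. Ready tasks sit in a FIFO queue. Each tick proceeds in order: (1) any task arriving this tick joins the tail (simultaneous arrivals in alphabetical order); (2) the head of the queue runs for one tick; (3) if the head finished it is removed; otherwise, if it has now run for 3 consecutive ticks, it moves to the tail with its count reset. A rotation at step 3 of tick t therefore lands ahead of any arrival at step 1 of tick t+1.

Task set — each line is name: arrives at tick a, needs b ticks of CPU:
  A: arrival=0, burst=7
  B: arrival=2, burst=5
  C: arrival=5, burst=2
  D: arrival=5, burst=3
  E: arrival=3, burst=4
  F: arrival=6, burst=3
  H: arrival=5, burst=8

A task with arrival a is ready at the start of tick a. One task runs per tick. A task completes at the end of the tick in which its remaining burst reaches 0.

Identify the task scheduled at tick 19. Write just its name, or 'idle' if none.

running at tick 19 = H

t=0: queue=[A] q_used=0 → run A
t=1: queue=[A] q_used=1 → run A
t=2: queue=[A,B] q_used=2 → run A
t=3: queue=[B,A,E] q_used=0 → run B
t=4: queue=[B,A,E] q_used=1 → run B
t=5: queue=[B,A,E,C,D,H] q_used=2 → run B
t=6: queue=[A,E,C,D,H,B,F] q_used=0 → run A
t=7: queue=[A,E,C,D,H,B,F] q_used=1 → run A
t=8: queue=[A,E,C,D,H,B,F] q_used=2 → run A
t=9: queue=[E,C,D,H,B,F,A] q_used=0 → run E
t=10: queue=[E,C,D,H,B,F,A] q_used=1 → run E
t=11: queue=[E,C,D,H,B,F,A] q_used=2 → run E
t=12: queue=[C,D,H,B,F,A,E] q_used=0 → run C
t=13: queue=[C,D,H,B,F,A,E] q_used=1 → run C
t=14: queue=[D,H,B,F,A,E] q_used=0 → run D
t=15: queue=[D,H,B,F,A,E] q_used=1 → run D
t=16: queue=[D,H,B,F,A,E] q_used=2 → run D
t=17: queue=[H,B,F,A,E] q_used=0 → run H
t=18: queue=[H,B,F,A,E] q_used=1 → run H
t=19: queue=[H,B,F,A,E] q_used=2 → run H
t=20: queue=[B,F,A,E,H] q_used=0 → run B
t=21: queue=[B,F,A,E,H] q_used=1 → run B
t=22: queue=[F,A,E,H] q_used=0 → run F
t=23: queue=[F,A,E,H] q_used=1 → run F
t=24: queue=[F,A,E,H] q_used=2 → run F
t=25: queue=[A,E,H] q_used=0 → run A
t=26: queue=[E,H] q_used=0 → run E
t=27: queue=[H] q_used=0 → run H
t=28: queue=[H] q_used=1 → run H
t=29: queue=[H] q_used=2 → run H
t=30: queue=[H] q_used=0 → run H
t=31: queue=[H] q_used=1 → run H
t=32: (idle)
t=33: (idle)
t=34: (idle)
t=35: (idle)
t=36: (idle)
t=37: (idle)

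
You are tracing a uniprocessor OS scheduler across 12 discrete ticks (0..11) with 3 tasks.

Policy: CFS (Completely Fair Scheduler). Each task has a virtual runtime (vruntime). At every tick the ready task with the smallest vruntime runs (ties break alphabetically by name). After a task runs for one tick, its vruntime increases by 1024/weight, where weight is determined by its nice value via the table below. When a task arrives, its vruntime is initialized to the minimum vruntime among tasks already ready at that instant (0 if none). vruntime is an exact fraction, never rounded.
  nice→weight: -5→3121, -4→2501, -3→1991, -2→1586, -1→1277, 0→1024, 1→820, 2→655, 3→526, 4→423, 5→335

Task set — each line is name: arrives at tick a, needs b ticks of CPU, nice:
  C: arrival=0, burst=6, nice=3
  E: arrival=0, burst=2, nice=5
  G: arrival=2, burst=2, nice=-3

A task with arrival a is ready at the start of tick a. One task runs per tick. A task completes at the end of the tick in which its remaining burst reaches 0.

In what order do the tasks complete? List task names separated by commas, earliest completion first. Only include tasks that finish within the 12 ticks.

completion order = G, E, C

t=0: vr[C=0 E=0] → run C
t=1: vr[C=512/263 E=0] → run E
t=2: vr[C=512/263 E=1024/335 G=512/263] → run C
t=3: vr[C=1024/263 E=1024/335 G=512/263] → run G
t=4: vr[C=1024/263 E=1024/335 G=1288704/523633] → run G
t=5: vr[C=1024/263 E=1024/335] → run E
t=6: vr[C=1024/263] → run C
t=7: vr[C=1536/263] → run C
t=8: vr[C=2048/263] → run C
t=9: vr[C=2560/263] → run C
t=10: (idle)
t=11: (idle)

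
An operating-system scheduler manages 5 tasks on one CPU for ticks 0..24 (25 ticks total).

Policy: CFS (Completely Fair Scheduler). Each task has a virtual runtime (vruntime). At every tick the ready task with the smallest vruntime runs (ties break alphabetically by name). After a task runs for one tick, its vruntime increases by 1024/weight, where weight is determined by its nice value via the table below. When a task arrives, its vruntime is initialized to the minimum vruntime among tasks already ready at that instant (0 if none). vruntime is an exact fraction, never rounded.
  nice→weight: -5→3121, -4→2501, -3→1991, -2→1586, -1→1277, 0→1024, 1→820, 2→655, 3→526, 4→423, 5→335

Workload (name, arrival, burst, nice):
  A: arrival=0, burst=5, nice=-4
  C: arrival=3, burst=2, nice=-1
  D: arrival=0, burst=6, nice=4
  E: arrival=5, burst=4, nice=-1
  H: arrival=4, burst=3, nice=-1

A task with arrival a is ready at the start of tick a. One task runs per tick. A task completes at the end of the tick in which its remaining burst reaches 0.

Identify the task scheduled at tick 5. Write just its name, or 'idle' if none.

running at tick 5 = E

t=0: vr[A=0 D=0] → run A
t=1: vr[A=1024/2501 D=0] → run D
t=2: vr[A=1024/2501 D=1024/423] → run A
t=3: vr[A=2048/2501 C=2048/2501 D=1024/423] → run A
t=4: vr[A=3072/2501 C=2048/2501 D=1024/423 H=2048/2501] → run C
t=5: vr[A=3072/2501 C=5176320/3193777 D=1024/423 E=2048/2501 H=2048/2501] → run E
t=6: vr[A=3072/2501 C=5176320/3193777 D=1024/423 E=5176320/3193777 H=2048/2501] → run H
t=7: vr[A=3072/2501 C=5176320/3193777 D=1024/423 E=5176320/3193777 H=5176320/3193777] → run A
t=8: vr[A=4096/2501 C=5176320/3193777 D=1024/423 E=5176320/3193777 H=5176320/3193777] → run C
t=9: vr[A=4096/2501 D=1024/423 E=5176320/3193777 H=5176320/3193777] → run E
t=10: vr[A=4096/2501 D=1024/423 E=7737344/3193777 H=5176320/3193777] → run H
t=11: vr[A=4096/2501 D=1024/423 E=7737344/3193777 H=7737344/3193777] → run A
t=12: vr[D=1024/423 E=7737344/3193777 H=7737344/3193777] → run D
t=13: vr[D=2048/423 E=7737344/3193777 H=7737344/3193777] → run E
t=14: vr[D=2048/423 E=10298368/3193777 H=7737344/3193777] → run H
t=15: vr[D=2048/423 E=10298368/3193777] → run E
t=16: vr[D=2048/423] → run D
t=17: vr[D=1024/141] → run D
t=18: vr[D=4096/423] → run D
t=19: vr[D=5120/423] → run D
t=20: (idle)
t=21: (idle)
t=22: (idle)
t=23: (idle)
t=24: (idle)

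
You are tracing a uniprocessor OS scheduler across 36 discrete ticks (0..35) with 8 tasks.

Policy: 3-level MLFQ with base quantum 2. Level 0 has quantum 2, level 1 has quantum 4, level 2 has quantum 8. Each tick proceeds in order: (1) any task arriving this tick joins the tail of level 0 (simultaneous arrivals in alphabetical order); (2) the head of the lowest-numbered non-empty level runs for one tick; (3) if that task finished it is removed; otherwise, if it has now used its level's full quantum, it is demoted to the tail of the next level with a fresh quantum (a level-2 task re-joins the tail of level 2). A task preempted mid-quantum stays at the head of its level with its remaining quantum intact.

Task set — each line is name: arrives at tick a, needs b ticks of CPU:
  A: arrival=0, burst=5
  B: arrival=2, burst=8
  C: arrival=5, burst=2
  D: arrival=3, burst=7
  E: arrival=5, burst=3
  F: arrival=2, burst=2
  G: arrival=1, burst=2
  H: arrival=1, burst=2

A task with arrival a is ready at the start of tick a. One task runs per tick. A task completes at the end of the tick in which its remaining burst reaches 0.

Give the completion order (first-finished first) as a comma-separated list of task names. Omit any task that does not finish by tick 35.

completion order = G, H, F, C, A, E, B, D

t=0: L0/L1/L2 = A/-/- → run A
t=1: L0/L1/L2 = AGH/-/- → run A
t=2: L0/L1/L2 = GHBF/A/- → run G
t=3: L0/L1/L2 = GHBFD/A/- → run G
t=4: L0/L1/L2 = HBFD/A/- → run H
t=5: L0/L1/L2 = HBFDCE/A/- → run H
t=6: L0/L1/L2 = BFDCE/A/- → run B
t=7: L0/L1/L2 = BFDCE/A/- → run B
t=8: L0/L1/L2 = FDCE/AB/- → run F
t=9: L0/L1/L2 = FDCE/AB/- → run F
t=10: L0/L1/L2 = DCE/AB/- → run D
t=11: L0/L1/L2 = DCE/AB/- → run D
t=12: L0/L1/L2 = CE/ABD/- → run C
t=13: L0/L1/L2 = CE/ABD/- → run C
t=14: L0/L1/L2 = E/ABD/- → run E
t=15: L0/L1/L2 = E/ABD/- → run E
t=16: L0/L1/L2 = -/ABDE/- → run A
t=17: L0/L1/L2 = -/ABDE/- → run A
t=18: L0/L1/L2 = -/ABDE/- → run A
t=19: L0/L1/L2 = -/BDE/- → run B
t=20: L0/L1/L2 = -/BDE/- → run B
t=21: L0/L1/L2 = -/BDE/- → run B
t=22: L0/L1/L2 = -/BDE/- → run B
t=23: L0/L1/L2 = -/DE/B → run D
t=24: L0/L1/L2 = -/DE/B → run D
t=25: L0/L1/L2 = -/DE/B → run D
t=26: L0/L1/L2 = -/DE/B → run D
t=27: L0/L1/L2 = -/E/BD → run E
t=28: L0/L1/L2 = -/-/BD → run B
t=29: L0/L1/L2 = -/-/BD → run B
t=30: L0/L1/L2 = -/-/D → run D
t=31: (idle)
t=32: (idle)
t=33: (idle)
t=34: (idle)
t=35: (idle)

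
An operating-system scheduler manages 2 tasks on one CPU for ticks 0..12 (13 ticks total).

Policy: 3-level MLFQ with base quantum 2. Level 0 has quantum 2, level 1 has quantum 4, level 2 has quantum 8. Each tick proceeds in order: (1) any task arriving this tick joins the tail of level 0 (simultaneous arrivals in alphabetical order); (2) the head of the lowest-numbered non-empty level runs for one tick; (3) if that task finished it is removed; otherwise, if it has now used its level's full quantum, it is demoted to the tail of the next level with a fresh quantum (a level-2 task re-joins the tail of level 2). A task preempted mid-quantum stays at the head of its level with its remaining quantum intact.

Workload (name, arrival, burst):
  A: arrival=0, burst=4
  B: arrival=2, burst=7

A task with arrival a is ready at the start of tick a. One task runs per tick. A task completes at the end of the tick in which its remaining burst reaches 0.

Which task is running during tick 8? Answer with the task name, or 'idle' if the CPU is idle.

running at tick 8 = B

t=0: L0/L1/L2 = A/-/- → run A
t=1: L0/L1/L2 = A/-/- → run A
t=2: L0/L1/L2 = B/A/- → run B
t=3: L0/L1/L2 = B/A/- → run B
t=4: L0/L1/L2 = -/AB/- → run A
t=5: L0/L1/L2 = -/AB/- → run A
t=6: L0/L1/L2 = -/B/- → run B
t=7: L0/L1/L2 = -/B/- → run B
t=8: L0/L1/L2 = -/B/- → run B
t=9: L0/L1/L2 = -/B/- → run B
t=10: L0/L1/L2 = -/-/B → run B
t=11: (idle)
t=12: (idle)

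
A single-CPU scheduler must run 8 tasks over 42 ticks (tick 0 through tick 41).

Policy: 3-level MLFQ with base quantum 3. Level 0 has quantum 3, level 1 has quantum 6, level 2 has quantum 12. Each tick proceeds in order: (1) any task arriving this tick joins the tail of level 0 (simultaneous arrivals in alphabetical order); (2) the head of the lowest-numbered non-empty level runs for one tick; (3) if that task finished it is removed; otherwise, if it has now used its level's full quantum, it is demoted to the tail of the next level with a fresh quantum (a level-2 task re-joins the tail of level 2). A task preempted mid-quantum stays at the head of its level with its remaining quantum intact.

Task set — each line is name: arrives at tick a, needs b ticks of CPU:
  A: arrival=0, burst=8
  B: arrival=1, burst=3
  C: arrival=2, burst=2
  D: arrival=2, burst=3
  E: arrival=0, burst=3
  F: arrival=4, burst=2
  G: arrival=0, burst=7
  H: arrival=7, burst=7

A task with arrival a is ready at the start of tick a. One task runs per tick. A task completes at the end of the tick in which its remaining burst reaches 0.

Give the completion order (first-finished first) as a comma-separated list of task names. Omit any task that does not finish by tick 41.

t=0: L0/L1/L2 = AEG/-/- → run A
t=1: L0/L1/L2 = AEGB/-/- → run A
t=2: L0/L1/L2 = AEGBCD/-/- → run A
t=3: L0/L1/L2 = EGBCD/A/- → run E
t=4: L0/L1/L2 = EGBCDF/A/- → run E
t=5: L0/L1/L2 = EGBCDF/A/- → run E
t=6: L0/L1/L2 = GBCDF/A/- → run G
t=7: L0/L1/L2 = GBCDFH/A/- → run G
t=8: L0/L1/L2 = GBCDFH/A/- → run G
t=9: L0/L1/L2 = BCDFH/AG/- → run B
t=10: L0/L1/L2 = BCDFH/AG/- → run B
t=11: L0/L1/L2 = BCDFH/AG/- → run B
t=12: L0/L1/L2 = CDFH/AG/- → run C
t=13: L0/L1/L2 = CDFH/AG/- → run C
t=14: L0/L1/L2 = DFH/AG/- → run D
t=15: L0/L1/L2 = DFH/AG/- → run D
t=16: L0/L1/L2 = DFH/AG/- → run D
t=17: L0/L1/L2 = FH/AG/- → run F
t=18: L0/L1/L2 = FH/AG/- → run F
t=19: L0/L1/L2 = H/AG/- → run H
t=20: L0/L1/L2 = H/AG/- → run H
t=21: L0/L1/L2 = H/AG/- → run H
t=22: L0/L1/L2 = -/AGH/- → run A
t=23: L0/L1/L2 = -/AGH/- → run A
t=24: L0/L1/L2 = -/AGH/- → run A
t=25: L0/L1/L2 = -/AGH/- → run A
t=26: L0/L1/L2 = -/AGH/- → run A
t=27: L0/L1/L2 = -/GH/- → run G
t=28: L0/L1/L2 = -/GH/- → run G
t=29: L0/L1/L2 = -/GH/- → run G
t=30: L0/L1/L2 = -/GH/- → run G
t=31: L0/L1/L2 = -/H/- → run H
t=32: L0/L1/L2 = -/H/- → run H
t=33: L0/L1/L2 = -/H/- → run H
t=34: L0/L1/L2 = -/H/- → run H
t=35: (idle)
t=36: (idle)
t=37: (idle)
t=38: (idle)
t=39: (idle)
t=40: (idle)
t=41: (idle)

completion order = E, B, C, D, F, A, G, H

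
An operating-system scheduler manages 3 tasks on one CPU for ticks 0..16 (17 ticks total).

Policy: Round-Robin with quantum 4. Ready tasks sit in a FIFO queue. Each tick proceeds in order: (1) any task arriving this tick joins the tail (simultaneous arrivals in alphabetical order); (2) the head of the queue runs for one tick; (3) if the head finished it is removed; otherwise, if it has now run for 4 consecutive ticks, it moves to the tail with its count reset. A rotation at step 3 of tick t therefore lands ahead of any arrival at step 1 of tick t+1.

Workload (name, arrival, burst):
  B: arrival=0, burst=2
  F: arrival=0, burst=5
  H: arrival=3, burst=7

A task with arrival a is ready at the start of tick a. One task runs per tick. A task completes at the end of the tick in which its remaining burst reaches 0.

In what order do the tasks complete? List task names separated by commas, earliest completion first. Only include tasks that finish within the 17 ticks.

completion order = B, F, H

t=0: queue=[B,F] q_used=0 → run B
t=1: queue=[B,F] q_used=1 → run B
t=2: queue=[F] q_used=0 → run F
t=3: queue=[F,H] q_used=1 → run F
t=4: queue=[F,H] q_used=2 → run F
t=5: queue=[F,H] q_used=3 → run F
t=6: queue=[H,F] q_used=0 → run H
t=7: queue=[H,F] q_used=1 → run H
t=8: queue=[H,F] q_used=2 → run H
t=9: queue=[H,F] q_used=3 → run H
t=10: queue=[F,H] q_used=0 → run F
t=11: queue=[H] q_used=0 → run H
t=12: queue=[H] q_used=1 → run H
t=13: queue=[H] q_used=2 → run H
t=14: (idle)
t=15: (idle)
t=16: (idle)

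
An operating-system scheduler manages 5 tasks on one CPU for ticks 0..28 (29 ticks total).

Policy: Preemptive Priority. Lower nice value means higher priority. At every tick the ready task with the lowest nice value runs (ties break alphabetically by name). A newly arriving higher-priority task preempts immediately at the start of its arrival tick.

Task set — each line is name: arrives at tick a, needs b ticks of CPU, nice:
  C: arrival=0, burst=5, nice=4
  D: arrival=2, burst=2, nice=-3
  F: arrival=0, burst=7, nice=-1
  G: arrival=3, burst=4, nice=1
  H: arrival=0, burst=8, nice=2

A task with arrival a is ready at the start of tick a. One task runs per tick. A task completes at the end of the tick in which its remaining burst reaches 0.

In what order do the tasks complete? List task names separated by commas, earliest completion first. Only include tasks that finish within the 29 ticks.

t=0: ready={C,F,H} → run F
t=1: ready={C,F,H} → run F
t=2: ready={C,D,F,H} → run D
t=3: ready={C,D,F,G,H} → run D
t=4: ready={C,F,G,H} → run F
t=5: ready={C,F,G,H} → run F
t=6: ready={C,F,G,H} → run F
t=7: ready={C,F,G,H} → run F
t=8: ready={C,F,G,H} → run F
t=9: ready={C,G,H} → run G
t=10: ready={C,G,H} → run G
t=11: ready={C,G,H} → run G
t=12: ready={C,G,H} → run G
t=13: ready={C,H} → run H
t=14: ready={C,H} → run H
t=15: ready={C,H} → run H
t=16: ready={C,H} → run H
t=17: ready={C,H} → run H
t=18: ready={C,H} → run H
t=19: ready={C,H} → run H
t=20: ready={C,H} → run H
t=21: ready={C} → run C
t=22: ready={C} → run C
t=23: ready={C} → run C
t=24: ready={C} → run C
t=25: ready={C} → run C
t=26: (idle)
t=27: (idle)
t=28: (idle)

completion order = D, F, G, H, C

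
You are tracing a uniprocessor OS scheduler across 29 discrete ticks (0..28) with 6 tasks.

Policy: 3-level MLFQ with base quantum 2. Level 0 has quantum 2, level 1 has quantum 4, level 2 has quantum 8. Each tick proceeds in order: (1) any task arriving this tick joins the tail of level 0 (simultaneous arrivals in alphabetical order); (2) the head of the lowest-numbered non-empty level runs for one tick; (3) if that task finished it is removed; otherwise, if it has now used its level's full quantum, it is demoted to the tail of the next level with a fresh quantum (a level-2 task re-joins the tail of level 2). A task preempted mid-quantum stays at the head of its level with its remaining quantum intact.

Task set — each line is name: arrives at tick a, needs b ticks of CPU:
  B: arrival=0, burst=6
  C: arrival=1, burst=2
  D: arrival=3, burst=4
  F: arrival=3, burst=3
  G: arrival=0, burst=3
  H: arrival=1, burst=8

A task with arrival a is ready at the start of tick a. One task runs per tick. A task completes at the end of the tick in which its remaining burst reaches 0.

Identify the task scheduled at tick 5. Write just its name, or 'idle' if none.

running at tick 5 = C

t=0: L0/L1/L2 = BG/-/- → run B
t=1: L0/L1/L2 = BGCH/-/- → run B
t=2: L0/L1/L2 = GCH/B/- → run G
t=3: L0/L1/L2 = GCHDF/B/- → run G
t=4: L0/L1/L2 = CHDF/BG/- → run C
t=5: L0/L1/L2 = CHDF/BG/- → run C
t=6: L0/L1/L2 = HDF/BG/- → run H
t=7: L0/L1/L2 = HDF/BG/- → run H
t=8: L0/L1/L2 = DF/BGH/- → run D
t=9: L0/L1/L2 = DF/BGH/- → run D
t=10: L0/L1/L2 = F/BGHD/- → run F
t=11: L0/L1/L2 = F/BGHD/- → run F
t=12: L0/L1/L2 = -/BGHDF/- → run B
t=13: L0/L1/L2 = -/BGHDF/- → run B
t=14: L0/L1/L2 = -/BGHDF/- → run B
t=15: L0/L1/L2 = -/BGHDF/- → run B
t=16: L0/L1/L2 = -/GHDF/- → run G
t=17: L0/L1/L2 = -/HDF/- → run H
t=18: L0/L1/L2 = -/HDF/- → run H
t=19: L0/L1/L2 = -/HDF/- → run H
t=20: L0/L1/L2 = -/HDF/- → run H
t=21: L0/L1/L2 = -/DF/H → run D
t=22: L0/L1/L2 = -/DF/H → run D
t=23: L0/L1/L2 = -/F/H → run F
t=24: L0/L1/L2 = -/-/H → run H
t=25: L0/L1/L2 = -/-/H → run H
t=26: (idle)
t=27: (idle)
t=28: (idle)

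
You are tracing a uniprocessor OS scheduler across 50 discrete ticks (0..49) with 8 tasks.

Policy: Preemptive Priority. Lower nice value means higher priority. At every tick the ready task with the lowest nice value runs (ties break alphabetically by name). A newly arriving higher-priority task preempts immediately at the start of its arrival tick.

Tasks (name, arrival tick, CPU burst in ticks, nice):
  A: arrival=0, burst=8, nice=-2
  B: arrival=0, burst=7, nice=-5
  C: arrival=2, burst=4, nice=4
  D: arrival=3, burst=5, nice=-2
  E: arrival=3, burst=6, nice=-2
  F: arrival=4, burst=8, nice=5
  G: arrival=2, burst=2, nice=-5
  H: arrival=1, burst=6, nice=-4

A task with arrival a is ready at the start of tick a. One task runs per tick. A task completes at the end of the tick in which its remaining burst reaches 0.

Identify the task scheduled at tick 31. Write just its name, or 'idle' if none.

running at tick 31 = E

t=0: ready={A,B} → run B
t=1: ready={A,B,H} → run B
t=2: ready={A,B,C,G,H} → run B
t=3: ready={A,B,C,D,E,G,H} → run B
t=4: ready={A,B,C,D,E,F,G,H} → run B
t=5: ready={A,B,C,D,E,F,G,H} → run B
t=6: ready={A,B,C,D,E,F,G,H} → run B
t=7: ready={A,C,D,E,F,G,H} → run G
t=8: ready={A,C,D,E,F,G,H} → run G
t=9: ready={A,C,D,E,F,H} → run H
t=10: ready={A,C,D,E,F,H} → run H
t=11: ready={A,C,D,E,F,H} → run H
t=12: ready={A,C,D,E,F,H} → run H
t=13: ready={A,C,D,E,F,H} → run H
t=14: ready={A,C,D,E,F,H} → run H
t=15: ready={A,C,D,E,F} → run A
t=16: ready={A,C,D,E,F} → run A
t=17: ready={A,C,D,E,F} → run A
t=18: ready={A,C,D,E,F} → run A
t=19: ready={A,C,D,E,F} → run A
t=20: ready={A,C,D,E,F} → run A
t=21: ready={A,C,D,E,F} → run A
t=22: ready={A,C,D,E,F} → run A
t=23: ready={C,D,E,F} → run D
t=24: ready={C,D,E,F} → run D
t=25: ready={C,D,E,F} → run D
t=26: ready={C,D,E,F} → run D
t=27: ready={C,D,E,F} → run D
t=28: ready={C,E,F} → run E
t=29: ready={C,E,F} → run E
t=30: ready={C,E,F} → run E
t=31: ready={C,E,F} → run E
t=32: ready={C,E,F} → run E
t=33: ready={C,E,F} → run E
t=34: ready={C,F} → run C
t=35: ready={C,F} → run C
t=36: ready={C,F} → run C
t=37: ready={C,F} → run C
t=38: ready={F} → run F
t=39: ready={F} → run F
t=40: ready={F} → run F
t=41: ready={F} → run F
t=42: ready={F} → run F
t=43: ready={F} → run F
t=44: ready={F} → run F
t=45: ready={F} → run F
t=46: (idle)
t=47: (idle)
t=48: (idle)
t=49: (idle)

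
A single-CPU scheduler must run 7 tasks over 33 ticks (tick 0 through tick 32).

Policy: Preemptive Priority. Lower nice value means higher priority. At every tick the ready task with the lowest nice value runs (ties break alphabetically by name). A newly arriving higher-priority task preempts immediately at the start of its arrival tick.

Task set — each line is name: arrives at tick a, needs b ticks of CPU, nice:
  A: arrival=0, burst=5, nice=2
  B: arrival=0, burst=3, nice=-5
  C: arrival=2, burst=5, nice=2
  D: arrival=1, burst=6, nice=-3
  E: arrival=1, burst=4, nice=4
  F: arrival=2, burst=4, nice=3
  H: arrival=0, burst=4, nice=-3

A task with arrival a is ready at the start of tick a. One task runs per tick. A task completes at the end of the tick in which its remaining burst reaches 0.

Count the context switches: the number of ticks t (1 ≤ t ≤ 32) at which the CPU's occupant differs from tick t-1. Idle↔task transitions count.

t=0: ready={A,B,H} → run B
t=1: ready={A,B,D,E,H} → run B
t=2: ready={A,B,C,D,E,F,H} → run B
t=3: ready={A,C,D,E,F,H} → run D
t=4: ready={A,C,D,E,F,H} → run D
t=5: ready={A,C,D,E,F,H} → run D
t=6: ready={A,C,D,E,F,H} → run D
t=7: ready={A,C,D,E,F,H} → run D
t=8: ready={A,C,D,E,F,H} → run D
t=9: ready={A,C,E,F,H} → run H
t=10: ready={A,C,E,F,H} → run H
t=11: ready={A,C,E,F,H} → run H
t=12: ready={A,C,E,F,H} → run H
t=13: ready={A,C,E,F} → run A
t=14: ready={A,C,E,F} → run A
t=15: ready={A,C,E,F} → run A
t=16: ready={A,C,E,F} → run A
t=17: ready={A,C,E,F} → run A
t=18: ready={C,E,F} → run C
t=19: ready={C,E,F} → run C
t=20: ready={C,E,F} → run C
t=21: ready={C,E,F} → run C
t=22: ready={C,E,F} → run C
t=23: ready={E,F} → run F
t=24: ready={E,F} → run F
t=25: ready={E,F} → run F
t=26: ready={E,F} → run F
t=27: ready={E} → run E
t=28: ready={E} → run E
t=29: ready={E} → run E
t=30: ready={E} → run E
t=31: (idle)
t=32: (idle)

context switches = 7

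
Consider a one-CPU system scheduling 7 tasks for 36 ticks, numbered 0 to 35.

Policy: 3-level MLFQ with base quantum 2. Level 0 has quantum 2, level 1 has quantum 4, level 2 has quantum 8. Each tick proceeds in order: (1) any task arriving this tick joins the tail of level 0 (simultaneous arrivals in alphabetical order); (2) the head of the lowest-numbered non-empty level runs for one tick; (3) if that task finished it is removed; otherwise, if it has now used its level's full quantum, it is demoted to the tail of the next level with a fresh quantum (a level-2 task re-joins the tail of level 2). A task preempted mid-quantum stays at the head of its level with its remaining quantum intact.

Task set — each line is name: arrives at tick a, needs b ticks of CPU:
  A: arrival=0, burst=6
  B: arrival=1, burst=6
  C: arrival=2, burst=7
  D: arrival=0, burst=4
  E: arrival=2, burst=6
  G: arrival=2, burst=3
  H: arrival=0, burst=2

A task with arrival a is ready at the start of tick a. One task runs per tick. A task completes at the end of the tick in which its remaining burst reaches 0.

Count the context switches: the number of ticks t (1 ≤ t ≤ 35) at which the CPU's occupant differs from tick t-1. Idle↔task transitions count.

context switches = 14

t=0: L0/L1/L2 = ADH/-/- → run A
t=1: L0/L1/L2 = ADHB/-/- → run A
t=2: L0/L1/L2 = DHBCEG/A/- → run D
t=3: L0/L1/L2 = DHBCEG/A/- → run D
t=4: L0/L1/L2 = HBCEG/AD/- → run H
t=5: L0/L1/L2 = HBCEG/AD/- → run H
t=6: L0/L1/L2 = BCEG/AD/- → run B
t=7: L0/L1/L2 = BCEG/AD/- → run B
t=8: L0/L1/L2 = CEG/ADB/- → run C
t=9: L0/L1/L2 = CEG/ADB/- → run C
t=10: L0/L1/L2 = EG/ADBC/- → run E
t=11: L0/L1/L2 = EG/ADBC/- → run E
t=12: L0/L1/L2 = G/ADBCE/- → run G
t=13: L0/L1/L2 = G/ADBCE/- → run G
t=14: L0/L1/L2 = -/ADBCEG/- → run A
t=15: L0/L1/L2 = -/ADBCEG/- → run A
t=16: L0/L1/L2 = -/ADBCEG/- → run A
t=17: L0/L1/L2 = -/ADBCEG/- → run A
t=18: L0/L1/L2 = -/DBCEG/- → run D
t=19: L0/L1/L2 = -/DBCEG/- → run D
t=20: L0/L1/L2 = -/BCEG/- → run B
t=21: L0/L1/L2 = -/BCEG/- → run B
t=22: L0/L1/L2 = -/BCEG/- → run B
t=23: L0/L1/L2 = -/BCEG/- → run B
t=24: L0/L1/L2 = -/CEG/- → run C
t=25: L0/L1/L2 = -/CEG/- → run C
t=26: L0/L1/L2 = -/CEG/- → run C
t=27: L0/L1/L2 = -/CEG/- → run C
t=28: L0/L1/L2 = -/EG/C → run E
t=29: L0/L1/L2 = -/EG/C → run E
t=30: L0/L1/L2 = -/EG/C → run E
t=31: L0/L1/L2 = -/EG/C → run E
t=32: L0/L1/L2 = -/G/C → run G
t=33: L0/L1/L2 = -/-/C → run C
t=34: (idle)
t=35: (idle)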